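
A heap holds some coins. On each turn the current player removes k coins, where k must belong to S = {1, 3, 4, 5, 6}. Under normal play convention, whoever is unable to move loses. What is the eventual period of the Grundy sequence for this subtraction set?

9

n :  0  1  2  3  4  5  6  7  8  9 10 11 12 13 14 15 16 17 18 19
G :  0  1  0  1  2  3  2  3  4  0  1  0  1  2  3  2  3  4  0  1
G(n+9) = G(n) holds for n = 0,…,5 (a full window of length max(S) = 6), so the sequence is purely periodic with period 9.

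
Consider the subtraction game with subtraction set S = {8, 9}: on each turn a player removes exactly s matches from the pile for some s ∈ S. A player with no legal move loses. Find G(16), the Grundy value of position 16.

2

G(0) = 0
G(1) = mex{} = 0
G(2) = mex{} = 0
G(3) = mex{} = 0
G(4) = mex{} = 0
G(5) = mex{} = 0
G(6) = mex{} = 0
G(7) = mex{} = 0
G(8) = mex{0} = 1
G(9) = mex{0,0} = 1
G(10) = mex{0,0} = 1
G(11) = mex{0,0} = 1
G(12) = mex{0,0} = 1
G(13) = mex{0,0} = 1
G(14) = mex{0,0} = 1
G(15) = mex{0,0} = 1
G(16) = mex{1,0} = 2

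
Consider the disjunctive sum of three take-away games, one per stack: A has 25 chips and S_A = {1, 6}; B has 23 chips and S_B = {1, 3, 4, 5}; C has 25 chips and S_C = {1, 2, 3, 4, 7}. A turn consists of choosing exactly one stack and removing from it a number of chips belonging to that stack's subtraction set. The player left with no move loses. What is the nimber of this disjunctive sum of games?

3

Stack A, S = {1, 6}:
G(0) = 0
G(1) = mex{0} = 1
G(2) = mex{1} = 0
G(3) = mex{0} = 1
G(4) = mex{1} = 0
G(5) = mex{0} = 1
G(6) = mex{1,0} = 2
G(7) = mex{2,1} = 0
G(8) = mex{0,0} = 1
G(9) = mex{1,1} = 0
G(10) = mex{0,0} = 1
G(11) = mex{1,1} = 0
G(12) = mex{0,2} = 1
G(13) = mex{1,0} = 2
G(14) = mex{2,1} = 0
G(15) = mex{0,0} = 1
G(16) = mex{1,1} = 0
G(17) = mex{0,0} = 1
G(18) = mex{1,1} = 0
G(19) = mex{0,2} = 1
G(20) = mex{1,0} = 2
G(21) = mex{2,1} = 0
G(22) = mex{0,0} = 1
G(23) = mex{1,1} = 0
G(24) = mex{0,0} = 1
G(25) = mex{1,1} = 0
G_A(25) = 0.
Stack B, S = {1, 3, 4, 5}:
G(0) = 0
G(1) = mex{0} = 1
G(2) = mex{1} = 0
G(3) = mex{0,0} = 1
G(4) = mex{1,1,0} = 2
G(5) = mex{2,0,1,0} = 3
G(6) = mex{3,1,0,1} = 2
G(7) = mex{2,2,1,0} = 3
G(8) = mex{3,3,2,1} = 0
G(9) = mex{0,2,3,2} = 1
G(10) = mex{1,3,2,3} = 0
G(11) = mex{0,0,3,2} = 1
G(12) = mex{1,1,0,3} = 2
G(13) = mex{2,0,1,0} = 3
G(14) = mex{3,1,0,1} = 2
G(15) = mex{2,2,1,0} = 3
G(16) = mex{3,3,2,1} = 0
G(17) = mex{0,2,3,2} = 1
G(18) = mex{1,3,2,3} = 0
G(19) = mex{0,0,3,2} = 1
G(20) = mex{1,1,0,3} = 2
G(21) = mex{2,0,1,0} = 3
G(22) = mex{3,1,0,1} = 2
G(23) = mex{2,2,1,0} = 3
G_B(23) = 3.
Stack C, S = {1, 2, 3, 4, 7}:
n :  0  1  2  3  4  5  6  7  8  9 10 11 12 13 14 15 16 17 18 19 20 21 22 23 24 25
G :  0  1  2  3  4  0  1  2  3  4  0  1  2  3  4  0  1  2  3  4  0  1  2  3  4  0
G_C(25) = 0.
Combined Grundy value = 0 ⊕ 3 ⊕ 0 = 3.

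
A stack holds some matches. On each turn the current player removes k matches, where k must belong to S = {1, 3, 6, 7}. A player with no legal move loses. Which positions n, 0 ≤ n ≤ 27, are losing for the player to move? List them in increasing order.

0, 2, 4, 12, 14, 16, 24, 26

n :  0  1  2  3  4  5  6  7  8  9 10 11 12 13 14 15 16 17 18 19 20 21 22 23 24 25 26 27
G :  0  1  0  1  0  1  2  3  2  3  2  3  0  1  0  1  0  1  2  3  2  3  2  3  0  1  0  1
P-positions are exactly the n with G(n) = 0.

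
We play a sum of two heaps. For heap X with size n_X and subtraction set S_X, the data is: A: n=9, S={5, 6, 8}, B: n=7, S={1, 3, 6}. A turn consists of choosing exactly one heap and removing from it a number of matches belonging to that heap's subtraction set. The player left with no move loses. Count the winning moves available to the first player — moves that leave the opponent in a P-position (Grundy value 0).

Heap A, S = {5, 6, 8}:
n : 0 1 2 3 4 5 6 7 8 9
G : 0 0 0 0 0 1 1 1 1 1
G_A(9) = 1.
Heap B, S = {1, 3, 6}:
n : 0 1 2 3 4 5 6 7
G : 0 1 0 1 0 1 2 3
G_B(7) = 3.
Combined Grundy value = 1 ⊕ 3 = 2.
A winning move leaves total XOR = 0, i.e. changes one component's Grundy value g to g ⊕ X where X is the current total.
Heap A: need g' = 1⊕2 = 3. Options: 9−5→G=0, 9−6→G=0, 9−8→G=0. Hits: 0.
Heap B: need g' = 3⊕2 = 1. Options: 7−1→G=2, 7−3→G=0, 7−6→G=1. Hits: 1.

1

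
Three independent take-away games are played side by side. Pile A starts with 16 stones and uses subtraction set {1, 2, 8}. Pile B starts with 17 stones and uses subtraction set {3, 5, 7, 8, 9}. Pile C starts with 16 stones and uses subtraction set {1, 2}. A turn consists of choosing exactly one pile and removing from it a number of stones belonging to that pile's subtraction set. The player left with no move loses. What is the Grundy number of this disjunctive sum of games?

Pile A, S = {1, 2, 8}:
G(0) = 0
G(1) = mex{0} = 1
G(2) = mex{1,0} = 2
G(3) = mex{2,1} = 0
G(4) = mex{0,2} = 1
G(5) = mex{1,0} = 2
G(6) = mex{2,1} = 0
G(7) = mex{0,2} = 1
G(8) = mex{1,0,0} = 2
G(9) = mex{2,1,1} = 0
G(10) = mex{0,2,2} = 1
G(11) = mex{1,0,0} = 2
G(12) = mex{2,1,1} = 0
G(13) = mex{0,2,2} = 1
G(14) = mex{1,0,0} = 2
G(15) = mex{2,1,1} = 0
G(16) = mex{0,2,2} = 1
G_A(16) = 1.
Pile B, S = {3, 5, 7, 8, 9}:
n :  0  1  2  3  4  5  6  7  8  9 10 11 12 13 14 15 16 17
G :  0  0  0  1  1  1  2  2  2  3  3  3  0  0  0  1  1  1
G_B(17) = 1.
Pile C, S = {1, 2}:
G(0) = 0
G(1) = mex{0} = 1
G(2) = mex{1,0} = 2
G(3) = mex{2,1} = 0
G(4) = mex{0,2} = 1
G(5) = mex{1,0} = 2
G(6) = mex{2,1} = 0
G(7) = mex{0,2} = 1
G(8) = mex{1,0} = 2
G(9) = mex{2,1} = 0
G(10) = mex{0,2} = 1
G(11) = mex{1,0} = 2
G(12) = mex{2,1} = 0
G(13) = mex{0,2} = 1
G(14) = mex{1,0} = 2
G(15) = mex{2,1} = 0
G(16) = mex{0,2} = 1
G_C(16) = 1.
Combined Grundy value = 1 ⊕ 1 ⊕ 1 = 1.

1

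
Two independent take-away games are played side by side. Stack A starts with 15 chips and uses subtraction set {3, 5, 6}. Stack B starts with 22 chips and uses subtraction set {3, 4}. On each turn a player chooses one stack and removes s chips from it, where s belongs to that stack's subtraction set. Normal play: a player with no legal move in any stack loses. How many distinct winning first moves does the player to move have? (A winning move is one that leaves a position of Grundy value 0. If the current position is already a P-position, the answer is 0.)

Stack A, S = {3, 5, 6}:
n :  0  1  2  3  4  5  6  7  8  9 10 11 12 13 14 15
G :  0  0  0  1  1  1  2  2  2  0  0  0  1  1  1  2
G_A(15) = 2.
Stack B, S = {3, 4}:
G(0) = 0
G(1) = mex{} = 0
G(2) = mex{} = 0
G(3) = mex{0} = 1
G(4) = mex{0,0} = 1
G(5) = mex{0,0} = 1
G(6) = mex{1,0} = 2
G(7) = mex{1,1} = 0
G(8) = mex{1,1} = 0
G(9) = mex{2,1} = 0
G(10) = mex{0,2} = 1
G(11) = mex{0,0} = 1
G(12) = mex{0,0} = 1
G(13) = mex{1,0} = 2
G(14) = mex{1,1} = 0
G(15) = mex{1,1} = 0
G(16) = mex{2,1} = 0
G(17) = mex{0,2} = 1
G(18) = mex{0,0} = 1
G(19) = mex{0,0} = 1
G(20) = mex{1,0} = 2
G(21) = mex{1,1} = 0
G(22) = mex{1,1} = 0
G_B(22) = 0.
Combined Grundy value = 2 ⊕ 0 = 2.
A winning move leaves total XOR = 0, i.e. changes one component's Grundy value g to g ⊕ X where X is the current total.
Stack A: need g' = 2⊕2 = 0. Options: 15−3→G=1, 15−5→G=0, 15−6→G=0. Hits: 2.
Stack B: need g' = 0⊕2 = 2. Options: 22−3→G=1, 22−4→G=1. Hits: 0.

2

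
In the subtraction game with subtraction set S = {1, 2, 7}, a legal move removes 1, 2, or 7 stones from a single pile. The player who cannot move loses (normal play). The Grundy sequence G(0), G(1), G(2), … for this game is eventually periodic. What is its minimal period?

3

n :  0  1  2  3  4  5  6  7  8  9 10 11 12 13 14
G :  0  1  2  0  1  2  0  1  2  0  1  2  0  1  2
G(n+3) = G(n) holds for n = 0,…,6 (a full window of length max(S) = 7), so the sequence is purely periodic with period 3.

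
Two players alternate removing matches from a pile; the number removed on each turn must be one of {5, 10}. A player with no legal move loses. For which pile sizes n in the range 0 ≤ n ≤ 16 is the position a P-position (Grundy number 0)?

0, 1, 2, 3, 4, 15, 16

G(0) = 0
G(1) = mex{} = 0
G(2) = mex{} = 0
G(3) = mex{} = 0
G(4) = mex{} = 0
G(5) = mex{0} = 1
G(6) = mex{0} = 1
G(7) = mex{0} = 1
G(8) = mex{0} = 1
G(9) = mex{0} = 1
G(10) = mex{1,0} = 2
G(11) = mex{1,0} = 2
G(12) = mex{1,0} = 2
G(13) = mex{1,0} = 2
G(14) = mex{1,0} = 2
G(15) = mex{2,1} = 0
G(16) = mex{2,1} = 0
P-positions are exactly the n with G(n) = 0.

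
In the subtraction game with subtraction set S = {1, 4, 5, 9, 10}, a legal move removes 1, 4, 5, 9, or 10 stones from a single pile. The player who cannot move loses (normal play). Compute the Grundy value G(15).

1

n :  0  1  2  3  4  5  6  7  8  9 10 11 12 13 14 15
G :  0  1  0  1  2  3  2  3  0  1  4  5  2  3  0  1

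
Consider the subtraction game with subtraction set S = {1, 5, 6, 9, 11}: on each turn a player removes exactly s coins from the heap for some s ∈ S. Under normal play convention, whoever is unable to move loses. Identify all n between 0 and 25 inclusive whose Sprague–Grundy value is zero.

n :  0  1  2  3  4  5  6  7  8  9 10 11 12 13 14 15 16 17 18 19 20 21 22 23 24 25
G :  0  1  0  1  0  1  2  3  2  3  2  3  0  1  0  1  0  1  2  3  2  3  2  3  0  1
P-positions are exactly the n with G(n) = 0.

0, 2, 4, 12, 14, 16, 24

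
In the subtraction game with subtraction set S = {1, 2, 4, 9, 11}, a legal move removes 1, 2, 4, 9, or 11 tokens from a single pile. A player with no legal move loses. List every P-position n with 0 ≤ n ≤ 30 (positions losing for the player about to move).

0, 3, 6, 13, 16, 19, 26, 29

G(0) = 0
G(1) = mex{0} = 1
G(2) = mex{1,0} = 2
G(3) = mex{2,1} = 0
G(4) = mex{0,2,0} = 1
G(5) = mex{1,0,1} = 2
G(6) = mex{2,1,2} = 0
G(7) = mex{0,2,0} = 1
G(8) = mex{1,0,1} = 2
G(9) = mex{2,1,2,0} = 3
G(10) = mex{3,2,0,1} = 4
G(11) = mex{4,3,1,2,0} = 5
G(12) = mex{5,4,2,0,1} = 3
G(13) = mex{3,5,3,1,2} = 0
G(14) = mex{0,3,4,2,0} = 1
G(15) = mex{1,0,5,0,1} = 2
G(16) = mex{2,1,3,1,2} = 0
G(17) = mex{0,2,0,2,0} = 1
G(18) = mex{1,0,1,3,1} = 2
G(19) = mex{2,1,2,4,2} = 0
G(20) = mex{0,2,0,5,3} = 1
G(21) = mex{1,0,1,3,4} = 2
G(22) = mex{2,1,2,0,5} = 3
G(23) = mex{3,2,0,1,3} = 4
G(24) = mex{4,3,1,2,0} = 5
G(25) = mex{5,4,2,0,1} = 3
G(26) = mex{3,5,3,1,2} = 0
G(27) = mex{0,3,4,2,0} = 1
G(28) = mex{1,0,5,0,1} = 2
G(29) = mex{2,1,3,1,2} = 0
G(30) = mex{0,2,0,2,0} = 1
P-positions are exactly the n with G(n) = 0.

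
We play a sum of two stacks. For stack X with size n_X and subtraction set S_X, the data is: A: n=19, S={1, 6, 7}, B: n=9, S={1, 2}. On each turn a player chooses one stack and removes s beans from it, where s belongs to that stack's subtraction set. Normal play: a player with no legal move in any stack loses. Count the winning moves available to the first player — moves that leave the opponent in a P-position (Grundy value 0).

1

Stack A, S = {1, 6, 7}:
n :  0  1  2  3  4  5  6  7  8  9 10 11 12 13 14 15 16 17 18 19
G :  0  1  0  1  0  1  2  3  2  3  2  3  0  1  0  1  0  1  2  3
G_A(19) = 3.
Stack B, S = {1, 2}:
G(0) = 0
G(1) = mex{0} = 1
G(2) = mex{1,0} = 2
G(3) = mex{2,1} = 0
G(4) = mex{0,2} = 1
G(5) = mex{1,0} = 2
G(6) = mex{2,1} = 0
G(7) = mex{0,2} = 1
G(8) = mex{1,0} = 2
G(9) = mex{2,1} = 0
G_B(9) = 0.
Combined Grundy value = 3 ⊕ 0 = 3.
A winning move leaves total XOR = 0, i.e. changes one component's Grundy value g to g ⊕ X where X is the current total.
Stack A: need g' = 3⊕3 = 0. Options: 19−1→G=2, 19−6→G=1, 19−7→G=0. Hits: 1.
Stack B: need g' = 0⊕3 = 3. Options: 9−1→G=2, 9−2→G=1. Hits: 0.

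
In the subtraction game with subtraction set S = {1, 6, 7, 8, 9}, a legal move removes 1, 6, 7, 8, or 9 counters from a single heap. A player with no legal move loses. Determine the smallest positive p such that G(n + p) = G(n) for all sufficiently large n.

n :  0  1  2  3  4  5  6  7  8  9 10 11 12 13 14 15 16 17 18 19 20 21 22 23 24 25 26 27 28 29
G :  0  1  0  1  0  1  2  3  2  3  2  3  4  5  0  1  0  1  0  1  2  3  2  3  2  3  4  5  0  1
G(n+14) = G(n) holds for n = 0,…,8 (a full window of length max(S) = 9), so the sequence is purely periodic with period 14.

14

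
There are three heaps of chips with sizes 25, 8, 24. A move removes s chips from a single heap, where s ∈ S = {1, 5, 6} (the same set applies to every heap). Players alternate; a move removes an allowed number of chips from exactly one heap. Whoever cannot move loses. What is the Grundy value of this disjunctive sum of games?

All heaps use S = {1, 5, 6}:
n :  0  1  2  3  4  5  6  7  8  9 10 11 12 13 14 15 16 17 18 19 20 21 22 23 24 25
G :  0  1  0  1  0  1  2  3  2  3  2  0  1  0  1  0  1  2  3  2  3  2  0  1  0  1
Heap A: G(25) = 1.
Heap B: G(8) = 2.
Heap C: G(24) = 0.
Combined Grundy value = 1 ⊕ 2 ⊕ 0 = 3.

3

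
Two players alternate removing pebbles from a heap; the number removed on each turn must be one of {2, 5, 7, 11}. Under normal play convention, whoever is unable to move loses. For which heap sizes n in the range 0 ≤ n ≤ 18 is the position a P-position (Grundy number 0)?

G(0) = 0
G(1) = mex{} = 0
G(2) = mex{0} = 1
G(3) = mex{0} = 1
G(4) = mex{1} = 0
G(5) = mex{1,0} = 2
G(6) = mex{0,0} = 1
G(7) = mex{2,1,0} = 3
G(8) = mex{1,1,0} = 2
G(9) = mex{3,0,1} = 2
G(10) = mex{2,2,1} = 0
G(11) = mex{2,1,0,0} = 3
G(12) = mex{0,3,2,0} = 1
G(13) = mex{3,2,1,1} = 0
G(14) = mex{1,2,3,1} = 0
G(15) = mex{0,0,2,0} = 1
G(16) = mex{0,3,2,2} = 1
G(17) = mex{1,1,0,1} = 2
G(18) = mex{1,0,3,3} = 2
P-positions are exactly the n with G(n) = 0.

0, 1, 4, 10, 13, 14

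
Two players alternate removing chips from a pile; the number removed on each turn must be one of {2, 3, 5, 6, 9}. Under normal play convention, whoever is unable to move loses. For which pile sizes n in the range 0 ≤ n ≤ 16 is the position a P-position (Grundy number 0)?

0, 1, 8, 12, 16

n :  0  1  2  3  4  5  6  7  8  9 10 11 12 13 14 15 16
G :  0  0  1  1  2  2  3  3  0  4  1  5  0  4  1  2  0
P-positions are exactly the n with G(n) = 0.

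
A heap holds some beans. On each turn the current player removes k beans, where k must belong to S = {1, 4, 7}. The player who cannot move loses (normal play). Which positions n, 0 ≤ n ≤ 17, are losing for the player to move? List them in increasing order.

0, 2, 5, 8, 10, 13, 16

G(0) = 0
G(1) = mex{0} = 1
G(2) = mex{1} = 0
G(3) = mex{0} = 1
G(4) = mex{1,0} = 2
G(5) = mex{2,1} = 0
G(6) = mex{0,0} = 1
G(7) = mex{1,1,0} = 2
G(8) = mex{2,2,1} = 0
G(9) = mex{0,0,0} = 1
G(10) = mex{1,1,1} = 0
G(11) = mex{0,2,2} = 1
G(12) = mex{1,0,0} = 2
G(13) = mex{2,1,1} = 0
G(14) = mex{0,0,2} = 1
G(15) = mex{1,1,0} = 2
G(16) = mex{2,2,1} = 0
G(17) = mex{0,0,0} = 1
P-positions are exactly the n with G(n) = 0.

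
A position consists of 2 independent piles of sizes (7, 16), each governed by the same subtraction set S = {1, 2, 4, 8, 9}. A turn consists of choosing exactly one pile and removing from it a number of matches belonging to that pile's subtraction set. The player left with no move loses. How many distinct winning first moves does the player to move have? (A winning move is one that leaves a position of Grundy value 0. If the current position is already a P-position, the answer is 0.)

4

All piles use S = {1, 2, 4, 8, 9}:
n :  0  1  2  3  4  5  6  7  8  9 10 11 12 13 14 15 16
G :  0  1  2  0  1  2  0  1  2  3  4  5  3  0  1  2  0
Pile A: G(7) = 1.
Pile B: G(16) = 0.
Combined Grundy value = 1 ⊕ 0 = 1.
A winning move leaves total XOR = 0, i.e. changes one component's Grundy value g to g ⊕ X where X is the current total.
Pile A: need g' = 1⊕1 = 0. Options: 7−1→G=0, 7−2→G=2, 7−4→G=0. Hits: 2.
Pile B: need g' = 0⊕1 = 1. Options: 16−1→G=2, 16−2→G=1, 16−4→G=3, 16−8→G=2, 16−9→G=1. Hits: 2.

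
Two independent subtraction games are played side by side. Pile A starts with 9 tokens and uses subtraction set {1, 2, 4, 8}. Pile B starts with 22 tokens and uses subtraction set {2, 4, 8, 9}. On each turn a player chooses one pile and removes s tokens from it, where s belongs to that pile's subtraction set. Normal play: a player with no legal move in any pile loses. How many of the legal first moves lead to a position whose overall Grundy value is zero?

4

Pile A, S = {1, 2, 4, 8}:
G(0) = 0
G(1) = mex{0} = 1
G(2) = mex{1,0} = 2
G(3) = mex{2,1} = 0
G(4) = mex{0,2,0} = 1
G(5) = mex{1,0,1} = 2
G(6) = mex{2,1,2} = 0
G(7) = mex{0,2,0} = 1
G(8) = mex{1,0,1,0} = 2
G(9) = mex{2,1,2,1} = 0
G_A(9) = 0.
Pile B, S = {2, 4, 8, 9}:
G(0) = 0
G(1) = mex{} = 0
G(2) = mex{0} = 1
G(3) = mex{0} = 1
G(4) = mex{1,0} = 2
G(5) = mex{1,0} = 2
G(6) = mex{2,1} = 0
G(7) = mex{2,1} = 0
G(8) = mex{0,2,0} = 1
G(9) = mex{0,2,0,0} = 1
G(10) = mex{1,0,1,0} = 2
G(11) = mex{1,0,1,1} = 2
G(12) = mex{2,1,2,1} = 0
G(13) = mex{2,1,2,2} = 0
G(14) = mex{0,2,0,2} = 1
G(15) = mex{0,2,0,0} = 1
G(16) = mex{1,0,1,0} = 2
G(17) = mex{1,0,1,1} = 2
G(18) = mex{2,1,2,1} = 0
G(19) = mex{2,1,2,2} = 0
G(20) = mex{0,2,0,2} = 1
G(21) = mex{0,2,0,0} = 1
G(22) = mex{1,0,1,0} = 2
G_B(22) = 2.
Combined Grundy value = 0 ⊕ 2 = 2.
A winning move leaves total XOR = 0, i.e. changes one component's Grundy value g to g ⊕ X where X is the current total.
Pile A: need g' = 0⊕2 = 2. Options: 9−1→G=2, 9−2→G=1, 9−4→G=2, 9−8→G=1. Hits: 2.
Pile B: need g' = 2⊕2 = 0. Options: 22−2→G=1, 22−4→G=0, 22−8→G=1, 22−9→G=0. Hits: 2.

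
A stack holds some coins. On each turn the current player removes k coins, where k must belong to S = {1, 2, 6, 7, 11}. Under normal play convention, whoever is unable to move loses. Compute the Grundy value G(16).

n :  0  1  2  3  4  5  6  7  8  9 10 11 12 13 14 15 16
G :  0  1  2  0  1  2  3  4  0  1  2  3  0  1  2  3  0

0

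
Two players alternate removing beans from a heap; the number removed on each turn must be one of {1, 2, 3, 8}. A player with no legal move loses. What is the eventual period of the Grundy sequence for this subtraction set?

G(0) = 0
G(1) = mex{0} = 1
G(2) = mex{1,0} = 2
G(3) = mex{2,1,0} = 3
G(4) = mex{3,2,1} = 0
G(5) = mex{0,3,2} = 1
G(6) = mex{1,0,3} = 2
G(7) = mex{2,1,0} = 3
G(8) = mex{3,2,1,0} = 4
G(9) = mex{4,3,2,1} = 0
G(10) = mex{0,4,3,2} = 1
G(11) = mex{1,0,4,3} = 2
G(12) = mex{2,1,0,0} = 3
G(13) = mex{3,2,1,1} = 0
G(14) = mex{0,3,2,2} = 1
G(15) = mex{1,0,3,3} = 2
G(16) = mex{2,1,0,4} = 3
G(17) = mex{3,2,1,0} = 4
G(18) = mex{4,3,2,1} = 0
G(19) = mex{0,4,3,2} = 1
G(n+9) = G(n) holds for n = 0,…,7 (a full window of length max(S) = 8), so the sequence is purely periodic with period 9.

9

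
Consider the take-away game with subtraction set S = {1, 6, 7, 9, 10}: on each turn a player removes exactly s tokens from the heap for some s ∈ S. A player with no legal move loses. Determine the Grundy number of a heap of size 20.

1

n :  0  1  2  3  4  5  6  7  8  9 10 11 12 13 14 15 16 17 18 19 20
G :  0  1  0  1  0  1  2  3  2  3  2  3  4  5  4  0  1  0  1  0  1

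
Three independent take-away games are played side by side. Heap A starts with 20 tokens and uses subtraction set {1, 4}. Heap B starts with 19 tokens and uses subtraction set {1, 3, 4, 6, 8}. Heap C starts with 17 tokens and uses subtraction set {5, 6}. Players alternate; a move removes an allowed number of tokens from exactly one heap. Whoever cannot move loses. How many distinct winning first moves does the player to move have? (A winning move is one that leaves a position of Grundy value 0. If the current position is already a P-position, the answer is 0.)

Heap A, S = {1, 4}:
G(0) = 0
G(1) = mex{0} = 1
G(2) = mex{1} = 0
G(3) = mex{0} = 1
G(4) = mex{1,0} = 2
G(5) = mex{2,1} = 0
G(6) = mex{0,0} = 1
G(7) = mex{1,1} = 0
G(8) = mex{0,2} = 1
G(9) = mex{1,0} = 2
G(10) = mex{2,1} = 0
G(11) = mex{0,0} = 1
G(12) = mex{1,1} = 0
G(13) = mex{0,2} = 1
G(14) = mex{1,0} = 2
G(15) = mex{2,1} = 0
G(16) = mex{0,0} = 1
G(17) = mex{1,1} = 0
G(18) = mex{0,2} = 1
G(19) = mex{1,0} = 2
G(20) = mex{2,1} = 0
G_A(20) = 0.
Heap B, S = {1, 3, 4, 6, 8}:
n :  0  1  2  3  4  5  6  7  8  9 10 11 12 13 14 15 16 17 18 19
G :  0  1  0  1  2  3  2  0  1  0  1  2  3  2  0  1  0  1  2  3
G_B(19) = 3.
Heap C, S = {5, 6}:
G(0) = 0
G(1) = mex{} = 0
G(2) = mex{} = 0
G(3) = mex{} = 0
G(4) = mex{} = 0
G(5) = mex{0} = 1
G(6) = mex{0,0} = 1
G(7) = mex{0,0} = 1
G(8) = mex{0,0} = 1
G(9) = mex{0,0} = 1
G(10) = mex{1,0} = 2
G(11) = mex{1,1} = 0
G(12) = mex{1,1} = 0
G(13) = mex{1,1} = 0
G(14) = mex{1,1} = 0
G(15) = mex{2,1} = 0
G(16) = mex{0,2} = 1
G(17) = mex{0,0} = 1
G_C(17) = 1.
Combined Grundy value = 0 ⊕ 3 ⊕ 1 = 2.
A winning move leaves total XOR = 0, i.e. changes one component's Grundy value g to g ⊕ X where X is the current total.
Heap A: need g' = 0⊕2 = 2. Options: 20−1→G=2, 20−4→G=1. Hits: 1.
Heap B: need g' = 3⊕2 = 1. Options: 19−1→G=2, 19−3→G=0, 19−4→G=1, 19−6→G=2, 19−8→G=2. Hits: 1.
Heap C: need g' = 1⊕2 = 3. Options: 17−5→G=0, 17−6→G=0. Hits: 0.

2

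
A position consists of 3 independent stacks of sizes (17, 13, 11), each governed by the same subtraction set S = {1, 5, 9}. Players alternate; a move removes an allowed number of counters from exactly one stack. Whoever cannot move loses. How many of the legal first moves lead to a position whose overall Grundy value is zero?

9

All stacks use S = {1, 5, 9}:
n :  0  1  2  3  4  5  6  7  8  9 10 11 12 13 14 15 16 17
G :  0  1  0  1  0  1  0  1  0  1  0  1  0  1  0  1  0  1
Stack A: G(17) = 1.
Stack B: G(13) = 1.
Stack C: G(11) = 1.
Combined Grundy value = 1 ⊕ 1 ⊕ 1 = 1.
A winning move leaves total XOR = 0, i.e. changes one component's Grundy value g to g ⊕ X where X is the current total.
Stack A: need g' = 1⊕1 = 0. Options: 17−1→G=0, 17−5→G=0, 17−9→G=0. Hits: 3.
Stack B: need g' = 1⊕1 = 0. Options: 13−1→G=0, 13−5→G=0, 13−9→G=0. Hits: 3.
Stack C: need g' = 1⊕1 = 0. Options: 11−1→G=0, 11−5→G=0, 11−9→G=0. Hits: 3.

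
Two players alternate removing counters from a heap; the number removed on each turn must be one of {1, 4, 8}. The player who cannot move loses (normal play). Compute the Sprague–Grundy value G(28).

2

n :  0  1  2  3  4  5  6  7  8  9 10 11 12 13 14 15 16 17 18 19 20 21 22 23 24 25 26 27 28
G :  0  1  0  1  2  0  1  0  1  2  3  2  0  1  0  1  2  0  1  0  1  2  3  2  0  1  0  1  2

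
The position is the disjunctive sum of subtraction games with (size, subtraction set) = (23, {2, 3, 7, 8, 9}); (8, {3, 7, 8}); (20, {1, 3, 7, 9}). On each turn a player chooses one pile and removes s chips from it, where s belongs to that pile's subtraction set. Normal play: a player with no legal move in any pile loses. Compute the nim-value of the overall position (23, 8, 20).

Pile A, S = {2, 3, 7, 8, 9}:
G(0) = 0
G(1) = mex{} = 0
G(2) = mex{0} = 1
G(3) = mex{0,0} = 1
G(4) = mex{1,0} = 2
G(5) = mex{1,1} = 0
G(6) = mex{2,1} = 0
G(7) = mex{0,2,0} = 1
G(8) = mex{0,0,0,0} = 1
G(9) = mex{1,0,1,0,0} = 2
G(10) = mex{1,1,1,1,0} = 2
G(11) = mex{2,1,2,1,1} = 0
G(12) = mex{2,2,0,2,1} = 3
G(13) = mex{0,2,0,0,2} = 1
G(14) = mex{3,0,1,0,0} = 2
G(15) = mex{1,3,1,1,0} = 2
G(16) = mex{2,1,2,1,1} = 0
G(17) = mex{2,2,2,2,1} = 0
G(18) = mex{0,2,0,2,2} = 1
G(19) = mex{0,0,3,0,2} = 1
G(20) = mex{1,0,1,3,0} = 2
G(21) = mex{1,1,2,1,3} = 0
G(22) = mex{2,1,2,2,1} = 0
G(23) = mex{0,2,0,2,2} = 1
G_A(23) = 1.
Pile B, S = {3, 7, 8}:
n : 0 1 2 3 4 5 6 7 8
G : 0 0 0 1 1 1 0 2 2
G_B(8) = 2.
Pile C, S = {1, 3, 7, 9}:
n :  0  1  2  3  4  5  6  7  8  9 10 11 12 13 14 15 16 17 18 19 20
G :  0  1  0  1  0  1  0  1  0  1  0  1  0  1  0  1  0  1  0  1  0
G_C(20) = 0.
Combined Grundy value = 1 ⊕ 2 ⊕ 0 = 3.

3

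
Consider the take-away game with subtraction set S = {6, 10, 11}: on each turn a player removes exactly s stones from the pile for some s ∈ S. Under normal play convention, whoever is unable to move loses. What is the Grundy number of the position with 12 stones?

G(0) = 0
G(1) = mex{} = 0
G(2) = mex{} = 0
G(3) = mex{} = 0
G(4) = mex{} = 0
G(5) = mex{} = 0
G(6) = mex{0} = 1
G(7) = mex{0} = 1
G(8) = mex{0} = 1
G(9) = mex{0} = 1
G(10) = mex{0,0} = 1
G(11) = mex{0,0,0} = 1
G(12) = mex{1,0,0} = 2

2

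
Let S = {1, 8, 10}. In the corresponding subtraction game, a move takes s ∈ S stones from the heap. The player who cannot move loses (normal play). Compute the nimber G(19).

1

n :  0  1  2  3  4  5  6  7  8  9 10 11 12 13 14 15 16 17 18 19
G :  0  1  0  1  0  1  0  1  2  0  1  0  1  0  1  0  1  2  0  1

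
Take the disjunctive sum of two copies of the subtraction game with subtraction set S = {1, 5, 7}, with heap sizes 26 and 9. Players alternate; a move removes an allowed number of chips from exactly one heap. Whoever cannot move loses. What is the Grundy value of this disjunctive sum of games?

All heaps use S = {1, 5, 7}:
n :  0  1  2  3  4  5  6  7  8  9 10 11 12 13 14 15 16 17 18 19 20 21 22 23 24 25 26
G :  0  1  0  1  0  1  0  1  0  1  0  1  0  1  0  1  0  1  0  1  0  1  0  1  0  1  0
Heap A: G(26) = 0.
Heap B: G(9) = 1.
Combined Grundy value = 0 ⊕ 1 = 1.

1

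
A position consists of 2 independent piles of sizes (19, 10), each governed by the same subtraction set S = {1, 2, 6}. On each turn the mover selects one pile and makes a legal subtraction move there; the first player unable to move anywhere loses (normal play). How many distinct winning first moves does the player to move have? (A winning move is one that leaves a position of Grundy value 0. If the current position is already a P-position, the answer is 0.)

All piles use S = {1, 2, 6}:
G(0) = 0
G(1) = mex{0} = 1
G(2) = mex{1,0} = 2
G(3) = mex{2,1} = 0
G(4) = mex{0,2} = 1
G(5) = mex{1,0} = 2
G(6) = mex{2,1,0} = 3
G(7) = mex{3,2,1} = 0
G(8) = mex{0,3,2} = 1
G(9) = mex{1,0,0} = 2
G(10) = mex{2,1,1} = 0
G(11) = mex{0,2,2} = 1
G(12) = mex{1,0,3} = 2
G(13) = mex{2,1,0} = 3
G(14) = mex{3,2,1} = 0
G(15) = mex{0,3,2} = 1
G(16) = mex{1,0,0} = 2
G(17) = mex{2,1,1} = 0
G(18) = mex{0,2,2} = 1
G(19) = mex{1,0,3} = 2
Pile A: G(19) = 2.
Pile B: G(10) = 0.
Combined Grundy value = 2 ⊕ 0 = 2.
A winning move leaves total XOR = 0, i.e. changes one component's Grundy value g to g ⊕ X where X is the current total.
Pile A: need g' = 2⊕2 = 0. Options: 19−1→G=1, 19−2→G=0, 19−6→G=3. Hits: 1.
Pile B: need g' = 0⊕2 = 2. Options: 10−1→G=2, 10−2→G=1, 10−6→G=1. Hits: 1.

2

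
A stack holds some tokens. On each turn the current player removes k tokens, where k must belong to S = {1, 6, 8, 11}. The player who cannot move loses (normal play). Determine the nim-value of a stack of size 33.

0

n :  0  1  2  3  4  5  6  7  8  9 10 11 12 13 14 15 16 17 18 19 20 21 22 23 24 25 26 27 28 29 30 31 32 33
G :  0  1  0  1  0  1  2  0  1  0  1  2  3  2  0  1  0  1  2  0  1  0  1  0  1  2  0  1  0  1  2  3  2  0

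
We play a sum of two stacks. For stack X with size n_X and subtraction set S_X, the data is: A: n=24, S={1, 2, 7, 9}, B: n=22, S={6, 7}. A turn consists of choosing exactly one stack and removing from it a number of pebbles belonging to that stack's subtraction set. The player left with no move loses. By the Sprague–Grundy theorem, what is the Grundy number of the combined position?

Stack A, S = {1, 2, 7, 9}:
n :  0  1  2  3  4  5  6  7  8  9 10 11 12 13 14 15 16 17 18 19 20 21 22 23 24
G :  0  1  2  0  1  2  0  1  2  3  4  0  1  2  0  1  2  0  1  2  3  4  0  1  2
G_A(24) = 2.
Stack B, S = {6, 7}:
G(0) = 0
G(1) = mex{} = 0
G(2) = mex{} = 0
G(3) = mex{} = 0
G(4) = mex{} = 0
G(5) = mex{} = 0
G(6) = mex{0} = 1
G(7) = mex{0,0} = 1
G(8) = mex{0,0} = 1
G(9) = mex{0,0} = 1
G(10) = mex{0,0} = 1
G(11) = mex{0,0} = 1
G(12) = mex{1,0} = 2
G(13) = mex{1,1} = 0
G(14) = mex{1,1} = 0
G(15) = mex{1,1} = 0
G(16) = mex{1,1} = 0
G(17) = mex{1,1} = 0
G(18) = mex{2,1} = 0
G(19) = mex{0,2} = 1
G(20) = mex{0,0} = 1
G(21) = mex{0,0} = 1
G(22) = mex{0,0} = 1
G_B(22) = 1.
Combined Grundy value = 2 ⊕ 1 = 3.

3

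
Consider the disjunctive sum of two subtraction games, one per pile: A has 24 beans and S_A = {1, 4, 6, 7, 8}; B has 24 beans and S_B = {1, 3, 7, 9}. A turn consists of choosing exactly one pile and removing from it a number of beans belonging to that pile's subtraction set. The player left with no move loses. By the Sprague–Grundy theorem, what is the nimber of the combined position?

Pile A, S = {1, 4, 6, 7, 8}:
G(0) = 0
G(1) = mex{0} = 1
G(2) = mex{1} = 0
G(3) = mex{0} = 1
G(4) = mex{1,0} = 2
G(5) = mex{2,1} = 0
G(6) = mex{0,0,0} = 1
G(7) = mex{1,1,1,0} = 2
G(8) = mex{2,2,0,1,0} = 3
G(9) = mex{3,0,1,0,1} = 2
G(10) = mex{2,1,2,1,0} = 3
G(11) = mex{3,2,0,2,1} = 4
G(12) = mex{4,3,1,0,2} = 5
G(13) = mex{5,2,2,1,0} = 3
G(14) = mex{3,3,3,2,1} = 0
G(15) = mex{0,4,2,3,2} = 1
G(16) = mex{1,5,3,2,3} = 0
G(17) = mex{0,3,4,3,2} = 1
G(18) = mex{1,0,5,4,3} = 2
G(19) = mex{2,1,3,5,4} = 0
G(20) = mex{0,0,0,3,5} = 1
G(21) = mex{1,1,1,0,3} = 2
G(22) = mex{2,2,0,1,0} = 3
G(23) = mex{3,0,1,0,1} = 2
G(24) = mex{2,1,2,1,0} = 3
G_A(24) = 3.
Pile B, S = {1, 3, 7, 9}:
G(0) = 0
G(1) = mex{0} = 1
G(2) = mex{1} = 0
G(3) = mex{0,0} = 1
G(4) = mex{1,1} = 0
G(5) = mex{0,0} = 1
G(6) = mex{1,1} = 0
G(7) = mex{0,0,0} = 1
G(8) = mex{1,1,1} = 0
G(9) = mex{0,0,0,0} = 1
G(10) = mex{1,1,1,1} = 0
G(11) = mex{0,0,0,0} = 1
G(12) = mex{1,1,1,1} = 0
G(13) = mex{0,0,0,0} = 1
G(14) = mex{1,1,1,1} = 0
G(15) = mex{0,0,0,0} = 1
G(16) = mex{1,1,1,1} = 0
G(17) = mex{0,0,0,0} = 1
G(18) = mex{1,1,1,1} = 0
G(19) = mex{0,0,0,0} = 1
G(20) = mex{1,1,1,1} = 0
G(21) = mex{0,0,0,0} = 1
G(22) = mex{1,1,1,1} = 0
G(23) = mex{0,0,0,0} = 1
G(24) = mex{1,1,1,1} = 0
G_B(24) = 0.
Combined Grundy value = 3 ⊕ 0 = 3.

3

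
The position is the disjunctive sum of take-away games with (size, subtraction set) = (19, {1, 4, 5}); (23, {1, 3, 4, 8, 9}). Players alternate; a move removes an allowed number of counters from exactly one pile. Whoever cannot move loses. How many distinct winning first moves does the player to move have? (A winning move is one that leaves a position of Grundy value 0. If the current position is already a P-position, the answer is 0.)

Pile A, S = {1, 4, 5}:
n :  0  1  2  3  4  5  6  7  8  9 10 11 12 13 14 15 16 17 18 19
G :  0  1  0  1  2  3  2  3  0  1  0  1  2  3  2  3  0  1  0  1
G_A(19) = 1.
Pile B, S = {1, 3, 4, 8, 9}:
n :  0  1  2  3  4  5  6  7  8  9 10 11 12 13 14 15 16 17 18 19 20 21 22 23
G :  0  1  0  1  2  3  2  0  1  4  3  2  0  1  0  1  2  3  2  0  1  4  3  2
G_B(23) = 2.
Combined Grundy value = 1 ⊕ 2 = 3.
A winning move leaves total XOR = 0, i.e. changes one component's Grundy value g to g ⊕ X where X is the current total.
Pile A: need g' = 1⊕3 = 2. Options: 19−1→G=0, 19−4→G=3, 19−5→G=2. Hits: 1.
Pile B: need g' = 2⊕3 = 1. Options: 23−1→G=3, 23−3→G=1, 23−4→G=0, 23−8→G=1, 23−9→G=0. Hits: 2.

3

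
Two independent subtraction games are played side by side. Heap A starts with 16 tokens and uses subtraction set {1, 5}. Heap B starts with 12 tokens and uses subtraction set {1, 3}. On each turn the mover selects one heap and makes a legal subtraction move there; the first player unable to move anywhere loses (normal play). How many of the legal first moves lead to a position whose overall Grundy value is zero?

Heap A, S = {1, 5}:
G(0) = 0
G(1) = mex{0} = 1
G(2) = mex{1} = 0
G(3) = mex{0} = 1
G(4) = mex{1} = 0
G(5) = mex{0,0} = 1
G(6) = mex{1,1} = 0
G(7) = mex{0,0} = 1
G(8) = mex{1,1} = 0
G(9) = mex{0,0} = 1
G(10) = mex{1,1} = 0
G(11) = mex{0,0} = 1
G(12) = mex{1,1} = 0
G(13) = mex{0,0} = 1
G(14) = mex{1,1} = 0
G(15) = mex{0,0} = 1
G(16) = mex{1,1} = 0
G_A(16) = 0.
Heap B, S = {1, 3}:
n :  0  1  2  3  4  5  6  7  8  9 10 11 12
G :  0  1  0  1  0  1  0  1  0  1  0  1  0
G_B(12) = 0.
Combined Grundy value = 0 ⊕ 0 = 0.
A winning move leaves total XOR = 0, i.e. changes one component's Grundy value g to g ⊕ X where X is the current total.
Heap A: target g' = 0⊕0 = 0, but every legal move changes the Grundy value (mex property), so 0 moves.
Heap B: target g' = 0⊕0 = 0, but every legal move changes the Grundy value (mex property), so 0 moves.

0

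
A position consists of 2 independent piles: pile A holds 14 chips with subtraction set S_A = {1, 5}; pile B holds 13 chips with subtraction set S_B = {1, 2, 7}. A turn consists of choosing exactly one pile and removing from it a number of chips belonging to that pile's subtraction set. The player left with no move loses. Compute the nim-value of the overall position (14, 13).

Pile A, S = {1, 5}:
n :  0  1  2  3  4  5  6  7  8  9 10 11 12 13 14
G :  0  1  0  1  0  1  0  1  0  1  0  1  0  1  0
G_A(14) = 0.
Pile B, S = {1, 2, 7}:
G(0) = 0
G(1) = mex{0} = 1
G(2) = mex{1,0} = 2
G(3) = mex{2,1} = 0
G(4) = mex{0,2} = 1
G(5) = mex{1,0} = 2
G(6) = mex{2,1} = 0
G(7) = mex{0,2,0} = 1
G(8) = mex{1,0,1} = 2
G(9) = mex{2,1,2} = 0
G(10) = mex{0,2,0} = 1
G(11) = mex{1,0,1} = 2
G(12) = mex{2,1,2} = 0
G(13) = mex{0,2,0} = 1
G_B(13) = 1.
Combined Grundy value = 0 ⊕ 1 = 1.

1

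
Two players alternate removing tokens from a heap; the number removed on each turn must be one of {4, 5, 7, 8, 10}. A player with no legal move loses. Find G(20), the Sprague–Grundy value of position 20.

1

G(0) = 0
G(1) = mex{} = 0
G(2) = mex{} = 0
G(3) = mex{} = 0
G(4) = mex{0} = 1
G(5) = mex{0,0} = 1
G(6) = mex{0,0} = 1
G(7) = mex{0,0,0} = 1
G(8) = mex{1,0,0,0} = 2
G(9) = mex{1,1,0,0} = 2
G(10) = mex{1,1,0,0,0} = 2
G(11) = mex{1,1,1,0,0} = 2
G(12) = mex{2,1,1,1,0} = 3
G(13) = mex{2,2,1,1,0} = 3
G(14) = mex{2,2,1,1,1} = 0
G(15) = mex{2,2,2,1,1} = 0
G(16) = mex{3,2,2,2,1} = 0
G(17) = mex{3,3,2,2,1} = 0
G(18) = mex{0,3,2,2,2} = 1
G(19) = mex{0,0,3,2,2} = 1
G(20) = mex{0,0,3,3,2} = 1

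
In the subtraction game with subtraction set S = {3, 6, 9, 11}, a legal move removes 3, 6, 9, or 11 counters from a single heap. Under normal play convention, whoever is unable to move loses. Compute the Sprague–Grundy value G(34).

G(0) = 0
G(1) = mex{} = 0
G(2) = mex{} = 0
G(3) = mex{0} = 1
G(4) = mex{0} = 1
G(5) = mex{0} = 1
G(6) = mex{1,0} = 2
G(7) = mex{1,0} = 2
G(8) = mex{1,0} = 2
G(9) = mex{2,1,0} = 3
G(10) = mex{2,1,0} = 3
G(11) = mex{2,1,0,0} = 3
G(12) = mex{3,2,1,0} = 4
G(13) = mex{3,2,1,0} = 4
G(14) = mex{3,2,1,1} = 0
G(15) = mex{4,3,2,1} = 0
G(16) = mex{4,3,2,1} = 0
G(17) = mex{0,3,2,2} = 1
G(18) = mex{0,4,3,2} = 1
G(19) = mex{0,4,3,2} = 1
G(20) = mex{1,0,3,3} = 2
G(21) = mex{1,0,4,3} = 2
G(22) = mex{1,0,4,3} = 2
G(23) = mex{2,1,0,4} = 3
G(24) = mex{2,1,0,4} = 3
G(25) = mex{2,1,0,0} = 3
G(26) = mex{3,2,1,0} = 4
G(27) = mex{3,2,1,0} = 4
G(28) = mex{3,2,1,1} = 0
G(29) = mex{4,3,2,1} = 0
G(30) = mex{4,3,2,1} = 0
G(31) = mex{0,3,2,2} = 1
G(32) = mex{0,4,3,2} = 1
G(33) = mex{0,4,3,2} = 1
G(34) = mex{1,0,3,3} = 2

2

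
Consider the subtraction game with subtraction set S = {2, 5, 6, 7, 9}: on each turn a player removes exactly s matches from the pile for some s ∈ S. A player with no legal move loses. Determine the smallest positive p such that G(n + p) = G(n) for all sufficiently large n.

n :  0  1  2  3  4  5  6  7  8  9 10 11 12 13 14 15 16 17 18 19 20 21 22 23 24 25 26 27 28 29 30 31 32 33 34 35 36 37 38 39 40 41 42 43 44 45 46 47 48 49 50 51 52 53
G :  0  0  1  1  0  2  1  3  2  2  3  3  0  4  1  0  0  1  1  2  2  3  3  2  4  3  0  0  1  1  0  2  1  3  2  2  3  3  0  4  1  0  0  1  1  2  2  3  3  2  4  3  0  0
G(n+26) = G(n) holds for n = 0,…,8 (a full window of length max(S) = 9), so the sequence is purely periodic with period 26.

26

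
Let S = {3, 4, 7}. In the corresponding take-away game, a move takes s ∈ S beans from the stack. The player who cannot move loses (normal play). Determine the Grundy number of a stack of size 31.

G(0) = 0
G(1) = mex{} = 0
G(2) = mex{} = 0
G(3) = mex{0} = 1
G(4) = mex{0,0} = 1
G(5) = mex{0,0} = 1
G(6) = mex{1,0} = 2
G(7) = mex{1,1,0} = 2
G(8) = mex{1,1,0} = 2
G(9) = mex{2,1,0} = 3
G(10) = mex{2,2,1} = 0
G(11) = mex{2,2,1} = 0
G(12) = mex{3,2,1} = 0
G(13) = mex{0,3,2} = 1
G(14) = mex{0,0,2} = 1
G(15) = mex{0,0,2} = 1
G(16) = mex{1,0,3} = 2
G(17) = mex{1,1,0} = 2
G(18) = mex{1,1,0} = 2
G(19) = mex{2,1,0} = 3
G(20) = mex{2,2,1} = 0
G(21) = mex{2,2,1} = 0
G(22) = mex{3,2,1} = 0
G(23) = mex{0,3,2} = 1
G(24) = mex{0,0,2} = 1
G(25) = mex{0,0,2} = 1
G(26) = mex{1,0,3} = 2
G(27) = mex{1,1,0} = 2
G(28) = mex{1,1,0} = 2
G(29) = mex{2,1,0} = 3
G(30) = mex{2,2,1} = 0
G(31) = mex{2,2,1} = 0

0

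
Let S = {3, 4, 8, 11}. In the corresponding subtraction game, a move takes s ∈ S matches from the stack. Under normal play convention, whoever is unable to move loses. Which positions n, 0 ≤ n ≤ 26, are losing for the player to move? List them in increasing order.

n :  0  1  2  3  4  5  6  7  8  9 10 11 12 13 14 15 16 17 18 19 20 21 22 23 24 25 26
G :  0  0  0  1  1  1  2  0  2  3  1  3  4  2  0  2  0  1  3  1  2  0  2  0  1  3  1
P-positions are exactly the n with G(n) = 0.

0, 1, 2, 7, 14, 16, 21, 23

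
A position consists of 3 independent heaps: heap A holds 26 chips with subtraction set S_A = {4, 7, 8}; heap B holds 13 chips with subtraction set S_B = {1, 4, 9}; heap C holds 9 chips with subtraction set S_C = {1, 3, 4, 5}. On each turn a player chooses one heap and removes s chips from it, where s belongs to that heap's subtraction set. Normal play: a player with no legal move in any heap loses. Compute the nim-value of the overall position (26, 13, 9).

Heap A, S = {4, 7, 8}:
G(0) = 0
G(1) = mex{} = 0
G(2) = mex{} = 0
G(3) = mex{} = 0
G(4) = mex{0} = 1
G(5) = mex{0} = 1
G(6) = mex{0} = 1
G(7) = mex{0,0} = 1
G(8) = mex{1,0,0} = 2
G(9) = mex{1,0,0} = 2
G(10) = mex{1,0,0} = 2
G(11) = mex{1,1,0} = 2
G(12) = mex{2,1,1} = 0
G(13) = mex{2,1,1} = 0
G(14) = mex{2,1,1} = 0
G(15) = mex{2,2,1} = 0
G(16) = mex{0,2,2} = 1
G(17) = mex{0,2,2} = 1
G(18) = mex{0,2,2} = 1
G(19) = mex{0,0,2} = 1
G(20) = mex{1,0,0} = 2
G(21) = mex{1,0,0} = 2
G(22) = mex{1,0,0} = 2
G(23) = mex{1,1,0} = 2
G(24) = mex{2,1,1} = 0
G(25) = mex{2,1,1} = 0
G(26) = mex{2,1,1} = 0
G_A(26) = 0.
Heap B, S = {1, 4, 9}:
G(0) = 0
G(1) = mex{0} = 1
G(2) = mex{1} = 0
G(3) = mex{0} = 1
G(4) = mex{1,0} = 2
G(5) = mex{2,1} = 0
G(6) = mex{0,0} = 1
G(7) = mex{1,1} = 0
G(8) = mex{0,2} = 1
G(9) = mex{1,0,0} = 2
G(10) = mex{2,1,1} = 0
G(11) = mex{0,0,0} = 1
G(12) = mex{1,1,1} = 0
G(13) = mex{0,2,2} = 1
G_B(13) = 1.
Heap C, S = {1, 3, 4, 5}:
n : 0 1 2 3 4 5 6 7 8 9
G : 0 1 0 1 2 3 2 3 0 1
G_C(9) = 1.
Combined Grundy value = 0 ⊕ 1 ⊕ 1 = 0.

0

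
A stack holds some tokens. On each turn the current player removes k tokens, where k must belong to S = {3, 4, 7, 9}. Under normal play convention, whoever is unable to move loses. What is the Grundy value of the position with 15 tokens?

1

G(0) = 0
G(1) = mex{} = 0
G(2) = mex{} = 0
G(3) = mex{0} = 1
G(4) = mex{0,0} = 1
G(5) = mex{0,0} = 1
G(6) = mex{1,0} = 2
G(7) = mex{1,1,0} = 2
G(8) = mex{1,1,0} = 2
G(9) = mex{2,1,0,0} = 3
G(10) = mex{2,2,1,0} = 3
G(11) = mex{2,2,1,0} = 3
G(12) = mex{3,2,1,1} = 0
G(13) = mex{3,3,2,1} = 0
G(14) = mex{3,3,2,1} = 0
G(15) = mex{0,3,2,2} = 1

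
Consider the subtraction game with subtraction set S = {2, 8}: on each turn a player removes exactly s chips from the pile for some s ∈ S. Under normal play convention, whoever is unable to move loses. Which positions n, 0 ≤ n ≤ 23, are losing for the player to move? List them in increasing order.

0, 1, 4, 5, 10, 11, 14, 15, 20, 21

n :  0  1  2  3  4  5  6  7  8  9 10 11 12 13 14 15 16 17 18 19 20 21 22 23
G :  0  0  1  1  0  0  1  1  2  2  0  0  1  1  0  0  1  1  2  2  0  0  1  1
P-positions are exactly the n with G(n) = 0.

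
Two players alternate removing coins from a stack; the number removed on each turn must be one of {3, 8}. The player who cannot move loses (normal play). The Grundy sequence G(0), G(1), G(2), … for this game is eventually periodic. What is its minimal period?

11

n :  0  1  2  3  4  5  6  7  8  9 10 11 12 13 14 15 16 17 18 19 20 21 22 23
G :  0  0  0  1  1  1  0  0  2  1  1  0  0  0  1  1  1  0  0  2  1  1  0  0
G(n+11) = G(n) holds for n = 0,…,7 (a full window of length max(S) = 8), so the sequence is purely periodic with period 11.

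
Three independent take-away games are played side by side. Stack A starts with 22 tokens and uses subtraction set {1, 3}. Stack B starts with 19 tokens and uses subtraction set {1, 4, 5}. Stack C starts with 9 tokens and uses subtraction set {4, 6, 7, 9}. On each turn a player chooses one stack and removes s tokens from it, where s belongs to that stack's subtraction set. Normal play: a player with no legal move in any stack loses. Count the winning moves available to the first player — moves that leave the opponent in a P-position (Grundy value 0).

2

Stack A, S = {1, 3}:
G(0) = 0
G(1) = mex{0} = 1
G(2) = mex{1} = 0
G(3) = mex{0,0} = 1
G(4) = mex{1,1} = 0
G(5) = mex{0,0} = 1
G(6) = mex{1,1} = 0
G(7) = mex{0,0} = 1
G(8) = mex{1,1} = 0
G(9) = mex{0,0} = 1
G(10) = mex{1,1} = 0
G(11) = mex{0,0} = 1
G(12) = mex{1,1} = 0
G(13) = mex{0,0} = 1
G(14) = mex{1,1} = 0
G(15) = mex{0,0} = 1
G(16) = mex{1,1} = 0
G(17) = mex{0,0} = 1
G(18) = mex{1,1} = 0
G(19) = mex{0,0} = 1
G(20) = mex{1,1} = 0
G(21) = mex{0,0} = 1
G(22) = mex{1,1} = 0
G_A(22) = 0.
Stack B, S = {1, 4, 5}:
G(0) = 0
G(1) = mex{0} = 1
G(2) = mex{1} = 0
G(3) = mex{0} = 1
G(4) = mex{1,0} = 2
G(5) = mex{2,1,0} = 3
G(6) = mex{3,0,1} = 2
G(7) = mex{2,1,0} = 3
G(8) = mex{3,2,1} = 0
G(9) = mex{0,3,2} = 1
G(10) = mex{1,2,3} = 0
G(11) = mex{0,3,2} = 1
G(12) = mex{1,0,3} = 2
G(13) = mex{2,1,0} = 3
G(14) = mex{3,0,1} = 2
G(15) = mex{2,1,0} = 3
G(16) = mex{3,2,1} = 0
G(17) = mex{0,3,2} = 1
G(18) = mex{1,2,3} = 0
G(19) = mex{0,3,2} = 1
G_B(19) = 1.
Stack C, S = {4, 6, 7, 9}:
n : 0 1 2 3 4 5 6 7 8 9
G : 0 0 0 0 1 1 1 1 2 2
G_C(9) = 2.
Combined Grundy value = 0 ⊕ 1 ⊕ 2 = 3.
A winning move leaves total XOR = 0, i.e. changes one component's Grundy value g to g ⊕ X where X is the current total.
Stack A: need g' = 0⊕3 = 3. Options: 22−1→G=1, 22−3→G=1. Hits: 0.
Stack B: need g' = 1⊕3 = 2. Options: 19−1→G=0, 19−4→G=3, 19−5→G=2. Hits: 1.
Stack C: need g' = 2⊕3 = 1. Options: 9−4→G=1, 9−6→G=0, 9−7→G=0, 9−9→G=0. Hits: 1.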